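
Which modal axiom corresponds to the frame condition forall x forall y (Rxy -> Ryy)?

A defining formula is □(□p → p) (the T□ axiom).
Suppose □(□p→p) is valid. Take Rxy and set V(p)={w : Ryw}. Then at y, □p holds; since □(□p→p) at x, □p→p at y, so p at y, i.e. Ryy.

□(□p → p)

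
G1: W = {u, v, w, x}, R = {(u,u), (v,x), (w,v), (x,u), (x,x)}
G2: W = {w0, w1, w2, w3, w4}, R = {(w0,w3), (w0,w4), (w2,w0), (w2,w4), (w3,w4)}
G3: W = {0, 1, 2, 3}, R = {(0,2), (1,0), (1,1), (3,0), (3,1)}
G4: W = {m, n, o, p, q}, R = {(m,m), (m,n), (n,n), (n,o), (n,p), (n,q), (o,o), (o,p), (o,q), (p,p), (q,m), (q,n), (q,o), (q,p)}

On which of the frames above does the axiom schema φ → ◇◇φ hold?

G4

The schema corresponds to a generalized confluence (Geach) condition: ∀x ∃w (x = w ∧ xR²w).
G1: fails — at v but no t with v=t and vR²t.
G2: fails — at w0 but no w with w0=w and w0R²w.
G3: fails — at 0 but no w with 0=w and 0R²w.
G4: condition met.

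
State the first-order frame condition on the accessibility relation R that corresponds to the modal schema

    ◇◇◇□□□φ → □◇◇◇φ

∀x ∀y ∀z ((xR³y ∧ xRz) → ∃w (yR³w ∧ zR³w))

This is a Sahlqvist (Geach-type) schema ◇^3□^3φ → □^1◇^3φ.
Minimal-valuation argument: fix x; take any y with xR^3y and any z with xR^1z. Set V(φ) to the set of worlds R-reachable from y in exactly 3 steps. Then □^3φ holds at y, so the antecedent holds at x; validity forces ◇^3φ at z, giving a w with zR^3w and yR^3w.
First-order correspondent: ∀x ∀y ∀z ((xR³y ∧ xRz) → ∃w (yR³w ∧ zR³w)).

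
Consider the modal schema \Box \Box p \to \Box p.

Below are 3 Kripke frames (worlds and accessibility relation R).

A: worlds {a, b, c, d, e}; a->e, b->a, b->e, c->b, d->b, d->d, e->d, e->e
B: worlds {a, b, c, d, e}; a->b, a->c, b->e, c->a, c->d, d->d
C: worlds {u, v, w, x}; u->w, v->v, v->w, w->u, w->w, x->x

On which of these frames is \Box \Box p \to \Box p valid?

C

This is the axiom for density; its first-order frame correspondent is \forall x \forall y (Rxy \to \exists z (Rxz \wedge Rzy)).
A: fails — Rba but no z with Rbz and Rza.
B: fails — Rab but no z with Raz and Rzb.
C: holds.
Valid on: C.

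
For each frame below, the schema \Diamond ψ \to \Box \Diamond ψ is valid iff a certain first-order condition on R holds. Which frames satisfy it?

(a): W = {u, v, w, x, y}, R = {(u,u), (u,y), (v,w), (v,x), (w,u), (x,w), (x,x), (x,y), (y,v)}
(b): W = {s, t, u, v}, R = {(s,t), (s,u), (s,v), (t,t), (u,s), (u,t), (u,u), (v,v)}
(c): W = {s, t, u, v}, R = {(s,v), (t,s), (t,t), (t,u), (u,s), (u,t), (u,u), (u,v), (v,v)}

The schema corresponds to the Euclidean property: \forall x \forall y \forall z (Rxy \wedge Rxz \to Ryz).
(a): fails — Ruy and Ruu but not Ryu.
(b): fails — Rsv and Rsu but not Rvu.
(c): fails — Rts and Rts but not Rss.

none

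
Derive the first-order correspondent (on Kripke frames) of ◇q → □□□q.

This is a Sahlqvist (Geach-type) schema ◇^1□^0q → □^3◇^0q.
First-order correspondent: ∀x ∀y ∀z ((xRy ∧ xR³z) → ∃w (y = w ∧ z = w)).

∀x ∀y ∀z ((xRy ∧ xR³z) → ∃w (y = w ∧ z = w))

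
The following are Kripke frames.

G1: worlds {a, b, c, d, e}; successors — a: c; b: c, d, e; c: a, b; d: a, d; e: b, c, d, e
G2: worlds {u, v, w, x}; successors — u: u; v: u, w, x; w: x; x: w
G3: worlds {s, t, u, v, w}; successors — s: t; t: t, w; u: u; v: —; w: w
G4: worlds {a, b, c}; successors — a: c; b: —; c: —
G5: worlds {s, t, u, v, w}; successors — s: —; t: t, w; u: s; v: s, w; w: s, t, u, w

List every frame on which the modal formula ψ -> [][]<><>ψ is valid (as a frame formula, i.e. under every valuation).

Frame correspondent (Sahlqvist): forall x forall z (x R^2 z -> exists w (x = w & z R^2 w)) — i.e. a generalized confluence (Geach) condition.
G1: fails — bR²c but no w with b=w and cR²w.
G2: fails — vR²u but no t with v=t and uR²t.
G3: fails — sR²t but no w* with s=w* and tR²w*.
G4: holds.
G5: fails — tR²s but no w* with t=w* and sR²w*.
Valid on: G4.

G4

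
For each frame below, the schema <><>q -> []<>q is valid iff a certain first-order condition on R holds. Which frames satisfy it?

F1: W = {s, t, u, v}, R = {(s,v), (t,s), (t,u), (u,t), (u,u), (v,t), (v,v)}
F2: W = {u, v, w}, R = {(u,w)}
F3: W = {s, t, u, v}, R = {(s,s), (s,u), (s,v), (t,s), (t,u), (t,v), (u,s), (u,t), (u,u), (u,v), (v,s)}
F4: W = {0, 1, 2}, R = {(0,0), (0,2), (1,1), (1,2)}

The schema corresponds to a generalized confluence (Geach) condition: forall x forall y forall z ((x R^2 y & xRz) -> exists w (y = w & zRw)).
F1: fails — tR²t, tRs but no w with t=w and sRw.
F2: holds.
F3: fails — sR²t, sRs but no w with t=w and sRw.
F4: fails — 0R²0, 0R2 but no w with 0=w and 2Rw.
Valid on: F2.

F2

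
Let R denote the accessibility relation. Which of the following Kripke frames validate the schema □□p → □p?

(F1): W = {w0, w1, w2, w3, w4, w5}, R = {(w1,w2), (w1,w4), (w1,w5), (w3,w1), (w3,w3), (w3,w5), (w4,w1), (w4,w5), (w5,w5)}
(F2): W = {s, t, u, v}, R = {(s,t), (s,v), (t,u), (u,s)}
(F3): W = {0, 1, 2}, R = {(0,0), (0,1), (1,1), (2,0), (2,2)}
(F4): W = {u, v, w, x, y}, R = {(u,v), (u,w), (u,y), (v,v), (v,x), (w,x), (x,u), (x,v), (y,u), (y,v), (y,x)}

(F3)

The schema corresponds to density: ∀x ∀y (Rxy → ∃z (Rxz ∧ Rzy)).
(F1): fails — Rw1w2 but no z with Rw1z and Rzw2.
(F2): fails — Rus but no z with Ruz and Rzs.
(F3): satisfies the condition.
(F4): fails — Ruw but no z with Ruz and Rzw.
Valid on: (F3).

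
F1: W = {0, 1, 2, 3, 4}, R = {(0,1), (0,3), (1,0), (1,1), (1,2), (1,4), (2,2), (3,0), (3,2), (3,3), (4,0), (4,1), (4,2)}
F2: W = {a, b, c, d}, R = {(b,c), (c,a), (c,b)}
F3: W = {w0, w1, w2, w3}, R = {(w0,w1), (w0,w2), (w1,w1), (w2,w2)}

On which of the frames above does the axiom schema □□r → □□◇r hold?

Frame correspondent (Sahlqvist): ∀x ∀z (xR²z → ∃w (xR²w ∧ zRw)) — i.e. a generalized confluence (Geach) condition.
F1: satisfies the condition.
F2: fails — bR²a but no w with bR²w and aRw.
F3: satisfies the condition.
Valid on: F1, F3.

F1, F3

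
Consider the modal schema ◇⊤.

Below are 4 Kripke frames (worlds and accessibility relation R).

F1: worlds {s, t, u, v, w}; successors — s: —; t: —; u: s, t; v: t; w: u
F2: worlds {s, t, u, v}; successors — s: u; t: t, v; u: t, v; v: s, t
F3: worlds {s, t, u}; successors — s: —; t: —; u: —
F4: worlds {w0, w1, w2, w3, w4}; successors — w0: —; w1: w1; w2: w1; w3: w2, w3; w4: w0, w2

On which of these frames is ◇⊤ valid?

F2

Frame correspondent (Sahlqvist): ∀x ∃y Rxy — i.e. seriality.
F1: fails — world s has no successor.
F2: satisfies the condition.
F3: fails — world s has no successor.
F4: fails — world w0 has no successor.
Valid on: F2.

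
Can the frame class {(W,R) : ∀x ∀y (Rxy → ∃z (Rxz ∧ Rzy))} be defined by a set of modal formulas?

Definable; □□p → □p defines it

The condition is density. A defining modal formula is □□p → □p.
Suppose □□p→□p is valid. Take Rxy and set V(p)={w : xR²w}. Then □□p at x, so □p at x, so p at y, i.e. ∃z(Rxz∧Rzy).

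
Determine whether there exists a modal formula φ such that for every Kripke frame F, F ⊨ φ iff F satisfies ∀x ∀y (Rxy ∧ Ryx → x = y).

Modal frame validity is preserved under surjective bounded morphisms.
The 6-cycle (worlds a,b,c,d,e,f with a→b→c→d→e→f→a) is antisymmetric. Sending even-indexed worlds to a and odd-indexed worlds to b is a surjective bounded morphism onto the two-world frame with a↔b, which is not antisymmetric.
So the class is not modally definable.

No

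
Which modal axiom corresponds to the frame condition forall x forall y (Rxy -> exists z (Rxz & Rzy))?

A defining formula is □□q → □q (the C4 axiom).
Suppose □□q→□q is valid. Take Rxy and set V(q)={w : xR²w}. Then □□q at x, so □q at x, so q at y, i.e. ∃z(Rxz∧Rzy).

□□q → □q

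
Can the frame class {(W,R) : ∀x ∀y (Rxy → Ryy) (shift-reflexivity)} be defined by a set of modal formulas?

Definable; □(□q → q) defines it

This is a Sahlqvist condition; the T□ axiom □(□q → q) defines it.
Suppose □(□q→q) is valid. Take Rxy and set V(q)={w : Ryw}. Then at y, □q holds; since □(□q→q) at x, □q→q at y, so q at y, i.e. Ryy.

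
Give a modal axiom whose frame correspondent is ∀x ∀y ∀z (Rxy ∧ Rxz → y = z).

This is partial functionality; the standard corresponding axiom is CD: ◇s → □s.

◇s → □s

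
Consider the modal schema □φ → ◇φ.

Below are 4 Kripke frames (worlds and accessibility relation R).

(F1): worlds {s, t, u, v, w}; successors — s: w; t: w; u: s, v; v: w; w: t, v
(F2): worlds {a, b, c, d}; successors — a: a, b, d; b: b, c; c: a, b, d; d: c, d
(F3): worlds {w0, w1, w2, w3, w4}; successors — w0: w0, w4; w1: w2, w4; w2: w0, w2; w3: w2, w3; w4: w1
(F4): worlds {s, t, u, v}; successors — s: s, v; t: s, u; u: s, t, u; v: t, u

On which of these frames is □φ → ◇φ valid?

This is the axiom for seriality; its first-order frame correspondent is ∀x ∃y Rxy.
(F1): holds.
(F2): holds.
(F3): holds.
(F4): holds.

(F1), (F2), (F3), (F4)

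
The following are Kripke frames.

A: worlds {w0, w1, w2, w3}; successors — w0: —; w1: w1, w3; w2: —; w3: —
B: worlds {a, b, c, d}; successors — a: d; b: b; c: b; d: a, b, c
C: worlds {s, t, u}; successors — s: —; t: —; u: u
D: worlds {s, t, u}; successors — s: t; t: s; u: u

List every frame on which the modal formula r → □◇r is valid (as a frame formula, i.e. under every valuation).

The schema corresponds to symmetry: ∀x ∀y (Rxy → Ryx).
A: fails — Rw1w3 but not Rw3w1.
B: fails — Rdc but not Rcd.
C: satisfies the condition.
D: satisfies the condition.

C, D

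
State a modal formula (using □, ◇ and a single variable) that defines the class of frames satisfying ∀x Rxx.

□q → q

A defining formula is □q → q (the T axiom).
Suppose □q→q is valid. At any x set V(q)={w : Rxw}. Then □q holds at x, so q holds at x, i.e. Rxx.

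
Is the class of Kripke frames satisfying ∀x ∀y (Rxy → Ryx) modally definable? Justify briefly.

Yes — defined by p → □◇p

This is a Sahlqvist condition; the B axiom p → □◇p defines it.
Suppose p→□◇p is valid. Take Rxy and set V(p)={x}. Then p at x, so □◇p at x, so ◇p at y, so some z with Ryz has p; z=x, i.e. Ryx.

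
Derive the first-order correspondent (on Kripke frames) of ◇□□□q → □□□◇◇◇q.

∀x ∀y ∀z ((xRy ∧ xR³z) → ∃w (yR³w ∧ zR³w))

This is a Sahlqvist (Geach-type) schema ◇^1□^3q → □^3◇^3q.
First-order correspondent: ∀x ∀y ∀z ((xRy ∧ xR³z) → ∃w (yR³w ∧ zR³w)).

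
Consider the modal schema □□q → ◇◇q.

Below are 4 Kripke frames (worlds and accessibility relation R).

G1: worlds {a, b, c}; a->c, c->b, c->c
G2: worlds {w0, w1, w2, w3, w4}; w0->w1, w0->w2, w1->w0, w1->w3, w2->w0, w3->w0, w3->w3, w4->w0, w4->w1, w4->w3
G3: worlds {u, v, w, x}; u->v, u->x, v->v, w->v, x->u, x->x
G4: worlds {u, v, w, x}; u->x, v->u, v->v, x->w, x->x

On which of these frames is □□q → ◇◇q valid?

G2, G3

The schema corresponds to a generalized confluence (Geach) condition: ∀x ∃w (xR²w ∧ xR²w).
G1: fails — at b but no w with bR²w and bR²w.
G2: ✓.
G3: ✓.
G4: fails — at w but no t with wR²t and wR²t.
Valid on: G2, G3.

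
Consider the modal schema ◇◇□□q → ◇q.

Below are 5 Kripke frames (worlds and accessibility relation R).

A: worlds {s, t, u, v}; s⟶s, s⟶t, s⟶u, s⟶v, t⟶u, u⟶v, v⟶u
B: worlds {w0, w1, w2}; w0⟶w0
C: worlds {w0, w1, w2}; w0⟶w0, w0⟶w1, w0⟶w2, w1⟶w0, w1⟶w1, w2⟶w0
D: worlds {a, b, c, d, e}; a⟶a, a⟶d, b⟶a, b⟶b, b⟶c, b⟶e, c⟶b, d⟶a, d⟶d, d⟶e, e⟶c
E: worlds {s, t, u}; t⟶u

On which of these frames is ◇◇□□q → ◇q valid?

B, C, E

Frame correspondent (Sahlqvist): ∀x ∀y (xR²y → ∃w (yR²w ∧ xRw)) — i.e. a generalized confluence (Geach) condition.
A: fails — tR²v but no w with vR²w and tRw.
B: holds.
C: holds.
D: fails — aR²e but no w with eR²w and aRw.
E: holds.
Valid on: B, C, E.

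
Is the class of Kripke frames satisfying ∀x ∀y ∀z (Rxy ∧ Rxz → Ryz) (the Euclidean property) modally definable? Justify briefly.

Yes: it is the Euclidean property, defined by the 5 schema ◇p → □◇p.
Suppose ◇p→□◇p is valid. Take Rxy, Rxz and set V(p)={y}. Then ◇p at x, so □◇p at x, so ◇p at z, so some w with Rzw has p; w=y, i.e. Rzy. By symmetry of the argument, Ryz.

Yes — defined by ◇p → □◇p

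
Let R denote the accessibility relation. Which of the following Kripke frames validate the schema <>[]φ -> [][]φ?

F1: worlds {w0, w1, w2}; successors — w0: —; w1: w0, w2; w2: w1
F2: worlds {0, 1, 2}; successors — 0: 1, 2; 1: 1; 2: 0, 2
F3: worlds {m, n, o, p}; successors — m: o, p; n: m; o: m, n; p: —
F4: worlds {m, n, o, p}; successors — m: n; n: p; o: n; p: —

F4

The schema corresponds to a generalized confluence (Geach) condition: forall x forall y forall z ((xRy & x R^2 z) -> exists w (yRw & z = w)).
F1: fails — w1Rw0, w1R²w1 but no w with w0Rw and w1=w.
F2: fails — 0R1, 0R²0 but no w with 1Rw and 0=w.
F3: fails — mRp, mR²m but no w with pRw and m=w.
F4: ✓.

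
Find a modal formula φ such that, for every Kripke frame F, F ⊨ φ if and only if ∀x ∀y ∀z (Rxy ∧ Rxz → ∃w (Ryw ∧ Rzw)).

◇□q → □◇q

The condition is convergence. The .2 schema ◇□q → □◇q defines it.
Suppose ◇□q→□◇q is valid. Take Rxy, Rxz and set V(q)={w : Ryw}. Then □q at y so ◇□q at x, so □◇q at x, so ◇q at z, giving w with Rzw and Ryw.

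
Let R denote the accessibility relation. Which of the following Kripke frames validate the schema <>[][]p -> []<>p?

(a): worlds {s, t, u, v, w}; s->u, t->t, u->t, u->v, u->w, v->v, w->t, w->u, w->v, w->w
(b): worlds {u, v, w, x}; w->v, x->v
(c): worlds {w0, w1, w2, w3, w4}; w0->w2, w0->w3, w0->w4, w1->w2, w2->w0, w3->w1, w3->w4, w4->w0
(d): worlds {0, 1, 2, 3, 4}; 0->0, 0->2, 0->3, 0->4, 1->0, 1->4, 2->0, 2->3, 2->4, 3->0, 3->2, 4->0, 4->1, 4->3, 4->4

The schema corresponds to a generalized confluence (Geach) condition: forall x forall y forall z ((xRy & xRz) -> exists w (y R^2 w & zRw)).
(a): fails — uRt, uRv but no w* with tR²w* and vRw*.
(b): fails — wRv, wRv but no t with vR²t and vRt.
(c): fails — w0Rw2, w0Rw2 but no w with w2R²w and w2Rw.
(d): satisfies the condition.
Valid on: (d).

(d)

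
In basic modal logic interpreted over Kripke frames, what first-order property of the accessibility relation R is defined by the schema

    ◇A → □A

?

This is the CD axiom.
It corresponds to partial functionality: ∀x ∀y ∀z (Rxy ∧ Rxz → y = z).

partial functionality: ∀x ∀y ∀z (Rxy ∧ Rxz → y = z)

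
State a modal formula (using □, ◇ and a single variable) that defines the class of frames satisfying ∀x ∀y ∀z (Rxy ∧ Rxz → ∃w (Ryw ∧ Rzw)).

A defining formula is ◇□q → □◇q (the .2 axiom).
Suppose ◇□q→□◇q is valid. Take Rxy, Rxz and set V(q)={w : Ryw}. Then □q at y so ◇□q at x, so □◇q at x, so ◇q at z, giving w with Rzw and Ryw.

◇□q → □◇q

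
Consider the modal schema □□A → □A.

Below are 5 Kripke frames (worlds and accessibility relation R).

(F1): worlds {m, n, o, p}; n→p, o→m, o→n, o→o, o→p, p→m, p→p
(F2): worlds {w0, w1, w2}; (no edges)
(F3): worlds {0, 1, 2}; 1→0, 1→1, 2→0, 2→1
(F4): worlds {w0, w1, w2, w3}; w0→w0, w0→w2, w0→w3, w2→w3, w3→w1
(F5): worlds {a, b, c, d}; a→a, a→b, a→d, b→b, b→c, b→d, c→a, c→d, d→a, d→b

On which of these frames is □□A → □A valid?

(F1), (F2), (F3), (F5)

Frame correspondent (Sahlqvist): ∀x ∀y (Rxy → ∃z (Rxz ∧ Rzy)) — i.e. density.
(F1): holds.
(F2): holds.
(F3): holds.
(F4): fails — Rw3w1 but no z with Rw3z and Rzw1.
(F5): holds.
Valid on: (F1), (F2), (F3), (F5).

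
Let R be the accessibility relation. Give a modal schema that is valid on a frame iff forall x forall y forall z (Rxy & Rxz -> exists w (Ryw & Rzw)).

A defining formula is ◇□r → □◇r (the .2 axiom).

◇□r → □◇r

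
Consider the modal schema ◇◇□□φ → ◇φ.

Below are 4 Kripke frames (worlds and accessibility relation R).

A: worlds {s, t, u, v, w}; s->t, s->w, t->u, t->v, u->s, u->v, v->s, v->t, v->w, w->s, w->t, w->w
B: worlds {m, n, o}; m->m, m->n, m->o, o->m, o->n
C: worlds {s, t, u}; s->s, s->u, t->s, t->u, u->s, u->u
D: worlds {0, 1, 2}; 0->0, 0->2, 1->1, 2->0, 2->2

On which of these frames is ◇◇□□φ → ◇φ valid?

A, C, D

Frame correspondent (Sahlqvist): ∀x ∀y (xR²y → ∃w (yR²w ∧ xRw)) — i.e. a generalized confluence (Geach) condition.
A: condition met.
B: fails — mR²n but no w with nR²w and mRw.
C: condition met.
D: condition met.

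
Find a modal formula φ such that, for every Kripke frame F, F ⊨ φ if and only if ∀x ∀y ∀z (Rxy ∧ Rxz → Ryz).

◇ψ → □◇ψ

This is the Euclidean property; the standard corresponding axiom is 5: ◇ψ → □◇ψ.
Suppose ◇ψ→□◇ψ is valid. Take Rxy, Rxz and set V(ψ)={y}. Then ◇ψ at x, so □◇ψ at x, so ◇ψ at z, so some w with Rzw has ψ; w=y, i.e. Rzy. By symmetry of the argument, Ryz.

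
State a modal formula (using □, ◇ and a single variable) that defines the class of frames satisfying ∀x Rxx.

The condition is reflexivity. The T schema □s → s defines it.

□s → s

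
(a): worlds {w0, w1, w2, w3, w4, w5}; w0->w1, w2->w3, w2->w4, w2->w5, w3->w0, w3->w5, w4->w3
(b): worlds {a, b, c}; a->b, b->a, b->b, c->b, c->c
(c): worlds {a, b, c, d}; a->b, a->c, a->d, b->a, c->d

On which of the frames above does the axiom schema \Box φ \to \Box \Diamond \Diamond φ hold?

(b)

The schema corresponds to a generalized confluence (Geach) condition: \forall x \forall z (xRz \to \exists w (xRw \wedge z R^2 w)).
(a): fails — w0Rw1 but no w with w0Rw and w1R²w.
(b): satisfies the condition.
(c): fails — aRc but no w with aRw and cR²w.
Valid on: (b).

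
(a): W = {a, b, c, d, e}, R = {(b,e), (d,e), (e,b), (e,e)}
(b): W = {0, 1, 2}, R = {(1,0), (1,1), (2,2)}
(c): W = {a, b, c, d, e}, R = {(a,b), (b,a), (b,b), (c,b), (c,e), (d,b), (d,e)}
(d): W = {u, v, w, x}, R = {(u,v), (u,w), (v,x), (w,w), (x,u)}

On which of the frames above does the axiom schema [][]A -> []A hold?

(a), (b)

The schema corresponds to density: forall x forall y (Rxy -> exists z (Rxz & Rzy)).
(a): ✓.
(b): ✓.
(c): fails — Rce but no z with Rcz and Rze.
(d): fails — Ruv but no z with Ruz and Rzv.
Valid on: (a), (b).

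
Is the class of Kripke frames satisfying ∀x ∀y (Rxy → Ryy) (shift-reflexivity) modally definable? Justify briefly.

The condition is shift-reflexivity. A defining modal formula is □(□q → q).

Yes — defined by □(□q → q)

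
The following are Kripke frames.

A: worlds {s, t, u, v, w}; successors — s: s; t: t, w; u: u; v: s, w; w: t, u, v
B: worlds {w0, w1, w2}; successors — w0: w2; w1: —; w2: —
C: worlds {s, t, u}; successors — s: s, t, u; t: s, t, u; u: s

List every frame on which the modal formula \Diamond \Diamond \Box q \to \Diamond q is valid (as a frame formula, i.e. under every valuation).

B, C

Frame correspondent (Sahlqvist): \forall x \forall y (x R^2 y \to \exists w (yRw \wedge xRw)) — i.e. a generalized confluence (Geach) condition.
A: fails — tR²u but no w* with uRw* and tRw*.
B: satisfies the condition.
C: satisfies the condition.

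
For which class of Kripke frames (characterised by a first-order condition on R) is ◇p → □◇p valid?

Suppose ◇p→□◇p is valid. Take Rxy, Rxz and set V(p)={y}. Then ◇p at x, so □◇p at x, so ◇p at z, so some w with Rzw has p; w=y, i.e. Rzy. By symmetry of the argument, Ryz.
Conversely, any frame satisfying ∀x ∀y ∀z (Rxy ∧ Rxz → Ryz) validates the schema.
So the correspondent is the Euclidean property.

the Euclidean property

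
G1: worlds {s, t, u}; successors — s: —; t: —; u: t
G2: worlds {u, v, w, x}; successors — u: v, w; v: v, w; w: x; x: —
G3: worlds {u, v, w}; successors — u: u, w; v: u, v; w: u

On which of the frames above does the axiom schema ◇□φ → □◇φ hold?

G3

Frame correspondent (Sahlqvist): ∀x ∀y ∀z (Rxy ∧ Rxz → ∃w (Ryw ∧ Rzw)) — i.e. convergence.
G1: fails — Rut and Rut but t and t have no common successor.
G2: fails — Ruv and Ruw but v and w have no common successor.
G3: ✓.
Valid on: G3.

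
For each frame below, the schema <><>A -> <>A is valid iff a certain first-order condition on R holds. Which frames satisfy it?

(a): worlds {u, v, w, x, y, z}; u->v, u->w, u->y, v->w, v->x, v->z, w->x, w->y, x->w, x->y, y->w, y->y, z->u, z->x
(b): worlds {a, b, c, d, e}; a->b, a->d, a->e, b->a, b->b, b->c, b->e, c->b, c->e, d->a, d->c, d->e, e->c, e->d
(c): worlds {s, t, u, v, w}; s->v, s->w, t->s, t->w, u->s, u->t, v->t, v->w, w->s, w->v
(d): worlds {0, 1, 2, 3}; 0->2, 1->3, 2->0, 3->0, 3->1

none

The schema corresponds to transitivity: forall x forall y forall z (Rxy & Ryz -> Rxz).
(a): fails — Ruv and Rvz but not Ruz.
(b): fails — Rdc and Rcb but not Rdb.
(c): fails — Rut and Rtw but not Ruw.
(d): fails — R31 and R13 but not R33.
Valid on no frame.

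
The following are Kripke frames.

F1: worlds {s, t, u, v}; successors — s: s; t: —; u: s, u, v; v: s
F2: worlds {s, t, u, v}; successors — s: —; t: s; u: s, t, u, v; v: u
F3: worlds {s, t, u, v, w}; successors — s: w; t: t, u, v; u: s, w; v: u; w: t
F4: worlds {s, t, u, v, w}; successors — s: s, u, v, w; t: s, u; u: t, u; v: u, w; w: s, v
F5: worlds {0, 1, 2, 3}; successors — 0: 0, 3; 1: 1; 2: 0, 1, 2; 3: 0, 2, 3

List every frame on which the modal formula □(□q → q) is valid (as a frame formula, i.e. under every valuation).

F5

This is the axiom for shift-reflexivity; its first-order frame correspondent is ∀x ∀y (Rxy → Ryy).
F1: fails — Ruv but not Rvv.
F2: fails — Ruv but not Rvv.
F3: fails — Rtv but not Rvv.
F4: fails — Rut but not Rtt.
F5: condition met.
Valid on: F5.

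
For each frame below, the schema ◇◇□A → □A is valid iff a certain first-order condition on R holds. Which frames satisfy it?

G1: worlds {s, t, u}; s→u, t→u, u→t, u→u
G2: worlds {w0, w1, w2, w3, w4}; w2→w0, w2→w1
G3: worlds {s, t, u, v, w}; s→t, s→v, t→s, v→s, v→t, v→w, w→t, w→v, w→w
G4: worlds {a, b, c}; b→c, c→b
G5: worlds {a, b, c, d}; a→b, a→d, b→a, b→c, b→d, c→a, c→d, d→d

Frame correspondent (Sahlqvist): ∀x ∀y ∀z ((xR²y ∧ xRz) → ∃w (yRw ∧ z = w)) — i.e. a generalized confluence (Geach) condition.
G1: fails — uR²t, uRt but no w with tRw and t=w.
G2: condition met.
G3: fails — sR²t, sRt but no w* with tRw* and t=w*.
G4: condition met.
G5: fails — aR²c, aRb but no w with cRw and b=w.

G2, G4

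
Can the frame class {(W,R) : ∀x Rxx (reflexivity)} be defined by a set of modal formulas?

This is a Sahlqvist condition; the T axiom □p → p defines it.

Yes — defined by □p → p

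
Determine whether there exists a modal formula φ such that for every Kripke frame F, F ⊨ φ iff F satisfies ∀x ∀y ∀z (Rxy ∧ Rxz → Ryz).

The condition is the Euclidean property. A defining modal formula is ◇r → □◇r.

Definable; ◇r → □◇r defines it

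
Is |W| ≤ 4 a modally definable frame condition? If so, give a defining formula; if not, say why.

If a class were modally definable it would be closed under disjoint unions (Goldblatt–Thomason).
Any modal formula valid on each of 5 disjoint one-world frames is valid on their disjoint union (validity is preserved under disjoint unions). Each one-world frame has |W|=1≤4, but the union has |W|=5.
Hence having at most 4 worlds is not modally definable.

Not modally definable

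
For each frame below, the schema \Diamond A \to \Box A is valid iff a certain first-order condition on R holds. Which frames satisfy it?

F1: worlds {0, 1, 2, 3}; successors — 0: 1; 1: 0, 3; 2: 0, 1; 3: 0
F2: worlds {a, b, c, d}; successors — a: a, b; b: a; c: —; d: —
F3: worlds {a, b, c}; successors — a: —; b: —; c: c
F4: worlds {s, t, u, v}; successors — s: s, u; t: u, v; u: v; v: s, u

F3

The schema corresponds to partial functionality: \forall x \forall y \forall z (Rxy \wedge Rxz \to y = z).
F1: fails — 1 sees both 0 and 3.
F2: fails — a sees both a and b.
F3: holds.
F4: fails — s sees both s and u.
Valid on: F3.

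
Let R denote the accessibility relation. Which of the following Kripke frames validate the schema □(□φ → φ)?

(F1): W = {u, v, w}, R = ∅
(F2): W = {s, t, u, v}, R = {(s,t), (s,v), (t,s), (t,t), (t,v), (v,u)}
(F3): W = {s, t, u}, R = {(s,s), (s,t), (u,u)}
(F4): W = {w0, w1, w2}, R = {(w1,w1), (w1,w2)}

This is the axiom for shift-reflexivity; its first-order frame correspondent is ∀x ∀y (Rxy → Ryy).
(F1): ✓.
(F2): fails — Rtv but not Rvv.
(F3): fails — Rst but not Rtt.
(F4): fails — Rw1w2 but not Rw2w2.

(F1)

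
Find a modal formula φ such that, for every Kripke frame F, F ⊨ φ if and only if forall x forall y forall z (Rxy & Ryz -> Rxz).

A defining formula is □p → □□p (the 4 axiom).
Suppose □p→□□p is valid. Take Rxy, Ryz and set V(p)={w : Rxw}. Then □p at x, so □□p at x, so □p at y, so p at z, i.e. Rxz.

□p → □□p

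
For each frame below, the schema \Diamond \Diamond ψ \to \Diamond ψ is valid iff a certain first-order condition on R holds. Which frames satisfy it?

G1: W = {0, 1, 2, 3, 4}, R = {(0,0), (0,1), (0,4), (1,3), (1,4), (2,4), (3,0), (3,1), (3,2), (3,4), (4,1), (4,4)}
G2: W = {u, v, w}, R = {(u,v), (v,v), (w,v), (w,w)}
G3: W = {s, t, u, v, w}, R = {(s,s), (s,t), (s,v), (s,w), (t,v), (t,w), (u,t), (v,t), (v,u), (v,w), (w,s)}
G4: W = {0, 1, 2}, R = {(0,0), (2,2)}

The schema corresponds to transitivity: \forall x \forall y \forall z (Rxy \wedge Ryz \to Rxz).
G1: fails — R31 and R13 but not R33.
G2: satisfies the condition.
G3: fails — Rtv and Rvt but not Rtt.
G4: satisfies the condition.

G2, G4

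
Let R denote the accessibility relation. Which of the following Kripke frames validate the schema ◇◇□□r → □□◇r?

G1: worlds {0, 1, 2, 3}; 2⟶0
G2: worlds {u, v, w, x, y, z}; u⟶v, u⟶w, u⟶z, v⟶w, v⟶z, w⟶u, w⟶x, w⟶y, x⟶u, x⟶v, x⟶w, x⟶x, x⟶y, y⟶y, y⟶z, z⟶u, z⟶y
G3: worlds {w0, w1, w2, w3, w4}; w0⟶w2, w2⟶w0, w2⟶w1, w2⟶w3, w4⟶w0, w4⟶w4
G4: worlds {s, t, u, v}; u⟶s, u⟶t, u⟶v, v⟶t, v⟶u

Frame correspondent (Sahlqvist): ∀x ∀y ∀z ((xR²y ∧ xR²z) → ∃w (yR²w ∧ zRw)) — i.e. a generalized confluence (Geach) condition.
G1: ✓.
G2: fails — wR²v, wR²u but no t with vR²t and uRt.
G3: fails — w0R²w0, w0R²w0 but no w with w0R²w and w0Rw.
G4: fails — uR²t, uR²t but no w with tR²w and tRw.
Valid on: G1.

G1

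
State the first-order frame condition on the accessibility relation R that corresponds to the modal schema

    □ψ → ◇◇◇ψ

This is a Sahlqvist (Geach-type) schema ◇^0□^1ψ → □^0◇^3ψ.
Minimal-valuation argument: fix x; take any y with xR^0y and any z with xR^0z. Set V(ψ) to the set of worlds R-reachable from y in exactly 1 step. Then □^1ψ holds at y, so the antecedent holds at x; validity forces ◇^3ψ at z, giving a w with zR^3w and yR^1w.
First-order correspondent: ∀x ∃w (xRw ∧ xR³w).

∀x ∃w (xRw ∧ xR³w)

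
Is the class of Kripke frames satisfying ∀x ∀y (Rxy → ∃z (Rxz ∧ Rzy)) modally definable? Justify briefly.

Yes — defined by □□q → □q

This is a Sahlqvist condition; the C4 axiom □□q → □q defines it.
Suppose □□q→□q is valid. Take Rxy and set V(q)={w : xR²w}. Then □□q at x, so □q at x, so q at y, i.e. ∃z(Rxz∧Rzy).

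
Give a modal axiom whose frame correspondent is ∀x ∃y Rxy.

□q → ◇q

The condition is seriality. The D schema □q → ◇q defines it.
Suppose □q→◇q is valid. At any x set V(q)=W. Then □q at x, so ◇q at x, so x has a successor.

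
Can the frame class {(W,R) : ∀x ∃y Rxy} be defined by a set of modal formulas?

Yes, by □r → ◇r

This is a Sahlqvist condition; the D axiom □r → ◇r defines it.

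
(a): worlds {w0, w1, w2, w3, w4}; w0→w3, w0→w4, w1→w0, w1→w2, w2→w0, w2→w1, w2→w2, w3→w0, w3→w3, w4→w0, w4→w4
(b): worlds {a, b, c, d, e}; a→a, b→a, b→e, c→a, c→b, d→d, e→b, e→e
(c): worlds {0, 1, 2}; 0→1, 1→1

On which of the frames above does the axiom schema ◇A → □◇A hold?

This is the axiom for the Euclidean property; its first-order frame correspondent is ∀x ∀y ∀z (Rxy ∧ Rxz → Ryz).
(a): fails — Rw0w4 and Rw0w3 but not Rw4w3.
(b): fails — Rba and Rbe but not Rae.
(c): condition met.
Valid on: (c).

(c)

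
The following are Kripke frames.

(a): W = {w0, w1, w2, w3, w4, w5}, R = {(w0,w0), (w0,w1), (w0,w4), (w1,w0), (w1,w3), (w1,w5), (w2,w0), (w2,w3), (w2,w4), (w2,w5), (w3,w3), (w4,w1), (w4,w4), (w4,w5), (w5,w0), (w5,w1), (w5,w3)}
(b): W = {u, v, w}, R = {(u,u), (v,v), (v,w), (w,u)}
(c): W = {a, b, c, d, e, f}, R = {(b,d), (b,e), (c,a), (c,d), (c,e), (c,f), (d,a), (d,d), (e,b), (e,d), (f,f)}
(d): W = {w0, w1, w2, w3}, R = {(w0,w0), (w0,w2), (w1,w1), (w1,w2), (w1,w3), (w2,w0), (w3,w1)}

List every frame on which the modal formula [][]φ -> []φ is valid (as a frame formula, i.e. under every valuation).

(b), (d)

This is the axiom for density; its first-order frame correspondent is forall x forall y (Rxy -> exists z (Rxz & Rzy)).
(a): fails — Rw1w5 but no z with Rw1z and Rzw5.
(b): ✓.
(c): fails — Reb but no z with Rez and Rzb.
(d): ✓.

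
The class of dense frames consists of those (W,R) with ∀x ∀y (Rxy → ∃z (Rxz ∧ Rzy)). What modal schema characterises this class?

This is density; the standard corresponding axiom is C4: □□p → □p.
Suppose □□p→□p is valid. Take Rxy and set V(p)={w : xR²w}. Then □□p at x, so □p at x, so p at y, i.e. ∃z(Rxz∧Rzy).

□□p → □p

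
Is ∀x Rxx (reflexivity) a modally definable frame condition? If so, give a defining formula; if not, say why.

This is a Sahlqvist condition; the T axiom □r → r defines it.
Suppose □r→r is valid. At any x set V(r)={w : Rxw}. Then □r holds at x, so r holds at x, i.e. Rxx.

Definable; □r → r defines it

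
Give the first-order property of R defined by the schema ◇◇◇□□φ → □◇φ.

This is a Sahlqvist (Geach-type) schema ◇^3□^2φ → □^1◇^1φ.
Minimal-valuation argument: fix x; take any y with xR^3y and any z with xR^1z. Set V(φ) to the set of worlds R-reachable from y in exactly 2 steps. Then □^2φ holds at y, so the antecedent holds at x; validity forces ◇^1φ at z, giving a w with zR^1w and yR^2w.
First-order correspondent: ∀x ∀y ∀z ((xR³y ∧ xRz) → ∃w (yR²w ∧ zRw)).

∀x ∀y ∀z ((xR³y ∧ xRz) → ∃w (yR²w ∧ zRw))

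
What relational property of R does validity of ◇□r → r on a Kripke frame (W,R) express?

Replacing r by ¬r and contraposing gives the equivalent schema r → □◇r.
Suppose r→□◇r is valid. Take Rxy and set V(r)={x}. Then r at x, so □◇r at x, so ◇r at y, so some z with Ryz has r; z=x, i.e. Ryx.
Conversely, any frame satisfying ∀x ∀y (Rxy → Ryx) validates the schema.
Frame condition: ∀x ∀y (Rxy → Ryx).

symmetry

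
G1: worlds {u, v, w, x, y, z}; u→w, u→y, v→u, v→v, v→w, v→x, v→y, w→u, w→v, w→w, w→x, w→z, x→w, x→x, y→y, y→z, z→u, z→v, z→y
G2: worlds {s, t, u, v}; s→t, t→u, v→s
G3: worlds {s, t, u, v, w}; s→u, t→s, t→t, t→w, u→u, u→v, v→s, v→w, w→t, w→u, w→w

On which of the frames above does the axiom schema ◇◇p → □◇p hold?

The schema corresponds to a generalized confluence (Geach) condition: ∀x ∀y ∀z ((xR²y ∧ xRz) → ∃w (y = w ∧ zRw)).
G1: fails — uR²u, uRy but no t with u=t and yRt.
G2: satisfies the condition.
G3: fails — tR²s, tRs but no w* with s=w* and sRw*.

G2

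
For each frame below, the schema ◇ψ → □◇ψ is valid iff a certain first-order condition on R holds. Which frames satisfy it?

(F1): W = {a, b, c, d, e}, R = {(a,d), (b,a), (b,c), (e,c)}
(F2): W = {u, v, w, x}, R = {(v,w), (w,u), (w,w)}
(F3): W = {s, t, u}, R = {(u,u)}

The schema corresponds to the Euclidean property: ∀x ∀y ∀z (Rxy ∧ Rxz → Ryz).
(F1): fails — Rad and Rad but not Rdd.
(F2): fails — Rwu and Rww but not Ruw.
(F3): ✓.
Valid on: (F3).

(F3)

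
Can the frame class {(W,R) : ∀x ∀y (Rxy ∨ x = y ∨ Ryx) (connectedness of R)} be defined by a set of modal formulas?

Not definable by any modal formula

If a class were modally definable it would be closed under disjoint unions (Goldblatt–Thomason).
Take 3 disjoint single-world reflexive frames: each is trivially connected, but their disjoint union has 3 worlds with no edge between distinct components, so it is not connected.
So no modal formula (or set of formulas) defines exactly the connected frames.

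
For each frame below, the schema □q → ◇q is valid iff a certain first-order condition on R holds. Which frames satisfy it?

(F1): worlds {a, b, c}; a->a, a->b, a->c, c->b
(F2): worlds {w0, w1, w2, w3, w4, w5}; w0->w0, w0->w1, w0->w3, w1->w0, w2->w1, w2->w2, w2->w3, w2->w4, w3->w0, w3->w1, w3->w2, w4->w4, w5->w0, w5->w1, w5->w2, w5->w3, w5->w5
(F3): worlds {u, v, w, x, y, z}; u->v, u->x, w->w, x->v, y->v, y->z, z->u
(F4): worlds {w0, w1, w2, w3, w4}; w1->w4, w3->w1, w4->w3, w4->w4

(F2)

Frame correspondent (Sahlqvist): ∀x ∃y Rxy — i.e. seriality.
(F1): fails — world b has no successor.
(F2): holds.
(F3): fails — world v has no successor.
(F4): fails — world w0 has no successor.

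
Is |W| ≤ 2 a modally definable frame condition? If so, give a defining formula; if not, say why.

Not definable by any modal formula

If a class were modally definable it would be closed under disjoint unions (Goldblatt–Thomason).
Any modal formula valid on each of 3 disjoint one-world frames is valid on their disjoint union (validity is preserved under disjoint unions). Each one-world frame has |W|=1≤2, but the union has |W|=3.
So the class is not modally definable.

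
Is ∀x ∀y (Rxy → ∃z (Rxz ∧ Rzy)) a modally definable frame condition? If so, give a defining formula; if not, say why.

Yes: it is density, defined by the C4 schema □□q → □q.
Suppose □□q→□q is valid. Take Rxy and set V(q)={w : xR²w}. Then □□q at x, so □q at x, so q at y, i.e. ∃z(Rxz∧Rzy).

Yes, by □□q → □q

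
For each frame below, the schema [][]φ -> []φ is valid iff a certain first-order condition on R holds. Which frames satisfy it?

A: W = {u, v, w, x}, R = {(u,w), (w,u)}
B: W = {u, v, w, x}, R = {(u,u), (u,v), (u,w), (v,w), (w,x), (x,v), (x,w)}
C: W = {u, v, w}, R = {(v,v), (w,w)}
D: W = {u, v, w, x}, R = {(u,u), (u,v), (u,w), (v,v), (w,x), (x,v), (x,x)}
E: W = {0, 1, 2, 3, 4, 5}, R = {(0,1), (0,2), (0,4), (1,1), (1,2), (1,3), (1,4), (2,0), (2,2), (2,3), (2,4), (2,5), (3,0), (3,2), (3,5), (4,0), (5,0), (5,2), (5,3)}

C, D

The schema corresponds to density: forall x forall y (Rxy -> exists z (Rxz & Rzy)).
A: fails — Rwu but no z with Rwz and Rzu.
B: fails — Rwx but no z with Rwz and Rzx.
C: condition met.
D: condition met.
E: fails — R40 but no z with R4z and Rz0.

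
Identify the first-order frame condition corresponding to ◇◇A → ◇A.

Transitivity

This is frame-equivalent to □A → □□A (substitute ¬A for A and contrapose).
Suppose □A→□□A is valid. Take Rxy, Ryz and set V(A)={w : Rxw}. Then □A at x, so □□A at x, so □A at y, so A at z, i.e. Rxz.
The converse is a direct semantic check.
So the correspondent is transitivity.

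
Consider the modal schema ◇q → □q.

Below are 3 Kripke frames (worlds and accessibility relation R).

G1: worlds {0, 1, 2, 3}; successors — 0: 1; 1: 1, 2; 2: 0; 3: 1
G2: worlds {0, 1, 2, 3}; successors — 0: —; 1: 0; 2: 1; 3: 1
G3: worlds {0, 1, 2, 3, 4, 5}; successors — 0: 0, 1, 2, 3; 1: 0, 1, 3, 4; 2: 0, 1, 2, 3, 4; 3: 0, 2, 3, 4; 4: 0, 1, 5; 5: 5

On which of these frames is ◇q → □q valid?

This is the axiom for partial functionality; its first-order frame correspondent is ∀x ∀y ∀z (Rxy ∧ Rxz → y = z).
G1: fails — 1 sees both 1 and 2.
G2: ✓.
G3: fails — 0 sees both 0 and 1.
Valid on: G2.

G2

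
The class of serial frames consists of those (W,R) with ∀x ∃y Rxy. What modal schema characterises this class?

A defining formula is □s → ◇s (the D axiom).
Suppose □s→◇s is valid. At any x set V(s)=W. Then □s at x, so ◇s at x, so x has a successor.

□s → ◇s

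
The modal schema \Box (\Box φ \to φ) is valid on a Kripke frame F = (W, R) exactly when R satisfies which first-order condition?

Suppose □(□φ→φ) is valid. Take Rxy and set V(φ)={w : Ryw}. Then at y, □φ holds; since □(□φ→φ) at x, □φ→φ at y, so φ at y, i.e. Ryy.

shift-reflexivity: \forall x \forall y (Rxy \to Ryy)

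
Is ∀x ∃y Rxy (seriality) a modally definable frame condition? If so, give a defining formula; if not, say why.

Yes, by □q → ◇q

Yes: it is seriality, defined by the D schema □q → ◇q.
Suppose □q→◇q is valid. At any x set V(q)=W. Then □q at x, so ◇q at x, so x has a successor.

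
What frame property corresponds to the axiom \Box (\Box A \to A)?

This schema is the T□ axiom.
It corresponds to shift-reflexivity: \forall x \forall y (Rxy \to Ryy).

shift-reflexivity: \forall x \forall y (Rxy \to Ryy)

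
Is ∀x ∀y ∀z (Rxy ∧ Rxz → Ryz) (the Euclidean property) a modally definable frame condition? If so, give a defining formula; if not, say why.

Yes, by ◇q → □◇q

This is a Sahlqvist condition; the 5 axiom ◇q → □◇q defines it.
Suppose ◇q→□◇q is valid. Take Rxy, Rxz and set V(q)={y}. Then ◇q at x, so □◇q at x, so ◇q at z, so some w with Rzw has q; w=y, i.e. Rzy. By symmetry of the argument, Ryz.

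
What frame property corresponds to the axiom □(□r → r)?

Shift-reflexivity

This schema is the T□ axiom.
Its frame correspondent is shift-reflexivity — ∀x ∀y (Rxy → Ryy).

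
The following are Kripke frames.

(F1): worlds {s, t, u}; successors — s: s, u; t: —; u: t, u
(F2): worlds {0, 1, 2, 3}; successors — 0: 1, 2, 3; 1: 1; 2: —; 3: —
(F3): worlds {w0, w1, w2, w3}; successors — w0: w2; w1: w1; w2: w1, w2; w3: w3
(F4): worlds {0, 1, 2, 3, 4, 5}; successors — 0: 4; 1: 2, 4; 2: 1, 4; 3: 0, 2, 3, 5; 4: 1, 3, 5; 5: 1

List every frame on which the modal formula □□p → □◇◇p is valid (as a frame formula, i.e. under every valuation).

Frame correspondent (Sahlqvist): ∀x ∀z (xRz → ∃w (xR²w ∧ zR²w)) — i.e. a generalized confluence (Geach) condition.
(F1): fails — uRt but no w with uR²w and tR²w.
(F2): fails — 0R2 but no w with 0R²w and 2R²w.
(F3): condition met.
(F4): condition met.

(F3), (F4)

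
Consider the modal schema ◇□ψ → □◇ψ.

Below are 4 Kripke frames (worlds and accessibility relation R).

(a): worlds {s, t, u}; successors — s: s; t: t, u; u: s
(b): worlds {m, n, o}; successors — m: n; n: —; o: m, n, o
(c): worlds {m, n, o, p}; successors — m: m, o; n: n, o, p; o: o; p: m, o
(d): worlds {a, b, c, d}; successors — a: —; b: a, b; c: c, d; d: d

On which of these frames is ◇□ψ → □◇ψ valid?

(c)

Frame correspondent (Sahlqvist): ∀x ∀y ∀z (Rxy ∧ Rxz → ∃w (Ryw ∧ Rzw)) — i.e. convergence.
(a): fails — Rtt and Rtu but t and u have no common successor.
(b): fails — Rmn and Rmn but n and n have no common successor.
(c): satisfies the condition.
(d): fails — Rbb and Rba but b and a have no common successor.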